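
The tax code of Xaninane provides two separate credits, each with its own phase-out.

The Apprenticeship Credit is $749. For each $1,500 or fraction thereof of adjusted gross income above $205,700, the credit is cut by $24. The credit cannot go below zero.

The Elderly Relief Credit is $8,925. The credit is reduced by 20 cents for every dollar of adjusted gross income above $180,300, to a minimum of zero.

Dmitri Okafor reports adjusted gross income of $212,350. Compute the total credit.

Apprenticeship Credit: income exceeds $205,700 by $6,650, which is 5 full-or-partial $1,500 increments; reduction = 5 × $24 = $120, leaving $629.
Elderly Relief Credit: 20% of the $32,050 excess over $180,300 is $6,410; credit = $8,925 − $6,410 = $2,515.
Total: $629 + $2,515 = $3,144.

$3,144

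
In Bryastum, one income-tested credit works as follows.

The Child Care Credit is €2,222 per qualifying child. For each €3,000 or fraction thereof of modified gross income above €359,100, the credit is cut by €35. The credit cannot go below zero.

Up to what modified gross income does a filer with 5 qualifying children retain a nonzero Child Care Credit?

€1,310,100

Full credit = 5 × €2,222 = €11,110.
After 317 increments the reduction is 317 × €35 = €11,095, leaving €15; one more increment wipes it out. Increment 317 ends at excess 317 × €3,000 = €951,000, so the highest qualifying income is €359,100 + €951,000 = €1,310,100.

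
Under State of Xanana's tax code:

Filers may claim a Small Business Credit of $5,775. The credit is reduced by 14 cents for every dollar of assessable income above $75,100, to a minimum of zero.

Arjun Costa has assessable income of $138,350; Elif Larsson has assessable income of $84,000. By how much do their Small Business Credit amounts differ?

Arjun ($138,350): Small Business Credit: 14% of the $63,250 excess over $75,100 is $8,855 ≥ base, so the credit is $0.
Elif ($84,000): Small Business Credit: 14% of the $8,900 excess over $75,100 is $1,246; credit = $5,775 − $1,246 = $4,529.
Difference: |$0 − $4,529| = $4,529.

$4,529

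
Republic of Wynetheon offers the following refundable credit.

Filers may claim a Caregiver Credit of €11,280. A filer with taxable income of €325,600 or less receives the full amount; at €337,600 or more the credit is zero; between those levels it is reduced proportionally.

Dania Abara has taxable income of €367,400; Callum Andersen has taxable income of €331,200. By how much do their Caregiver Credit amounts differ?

Dania (€367,400): Caregiver Credit: €367,400 is at or above €337,600, so the credit is €0.
Callum (€331,200): Caregiver Credit: €331,200 is €5,600 into a €12,000 phase-out range, leaving 6,400/12,000 of the credit: €11,280 × 6,400/12,000 = €6,016.
Difference: |€0 − €6,016| = €6,016.

€6,016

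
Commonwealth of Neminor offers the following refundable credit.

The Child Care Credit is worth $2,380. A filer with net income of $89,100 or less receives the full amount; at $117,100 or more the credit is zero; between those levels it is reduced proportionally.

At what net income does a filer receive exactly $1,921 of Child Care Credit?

$1,921 is 1,921/2,380 of the full $2,380, so 459/2,380 of the $28,000 range has been used: income = $89,100 + $28,000 × 459/2,380 = $94,500.

$94,500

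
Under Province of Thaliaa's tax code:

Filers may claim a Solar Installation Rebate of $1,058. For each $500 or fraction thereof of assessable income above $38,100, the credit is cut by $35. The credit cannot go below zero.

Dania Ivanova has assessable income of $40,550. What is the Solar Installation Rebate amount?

$883

Solar Installation Rebate: income exceeds $38,100 by $2,450, which is 5 full-or-partial $500 increments; reduction = 5 × $35 = $175, leaving $883.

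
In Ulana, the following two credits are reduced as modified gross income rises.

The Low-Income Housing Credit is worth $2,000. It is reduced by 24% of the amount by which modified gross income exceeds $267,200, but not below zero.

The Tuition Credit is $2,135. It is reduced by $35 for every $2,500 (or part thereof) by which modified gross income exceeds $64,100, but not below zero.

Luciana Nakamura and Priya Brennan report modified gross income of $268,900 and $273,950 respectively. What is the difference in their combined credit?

$1,212

Luciana ($268,900): Low-Income Housing Credit: 24% of the $1,700 excess over $267,200 is $408; credit = $2,000 − $408 = $1,592. Tuition Credit: income exceeds $64,100 by $204,800 → 82 increments × $35 = $2,870 ≥ base, so the credit is $0. total $1,592 + $0 = $1,592
Priya ($273,950): Low-Income Housing Credit: 24% of the $6,750 excess over $267,200 is $1,620; credit = $2,000 − $1,620 = $380. Tuition Credit: income exceeds $64,100 by $209,850 → 84 increments × $35 = $2,940 ≥ base, so the credit is $0. total $380 + $0 = $380
Difference: |$1,592 − $380| = $1,212.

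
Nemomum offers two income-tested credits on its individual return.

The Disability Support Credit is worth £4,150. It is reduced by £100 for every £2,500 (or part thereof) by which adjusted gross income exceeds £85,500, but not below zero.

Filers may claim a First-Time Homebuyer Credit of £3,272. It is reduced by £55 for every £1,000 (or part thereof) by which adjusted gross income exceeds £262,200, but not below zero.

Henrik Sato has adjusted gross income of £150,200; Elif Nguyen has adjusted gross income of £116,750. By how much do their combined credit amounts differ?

£1,300

Henrik (£150,200): Disability Support Credit: income exceeds £85,500 by £64,700, which is 26 full-or-partial £2,500 increments; reduction = 26 × £100 = £2,600, leaving £1,550. First-Time Homebuyer Credit: £150,200 is at or below the £262,200 threshold, so the full £3,272 applies. total £1,550 + £3,272 = £4,822
Elif (£116,750): Disability Support Credit: income exceeds £85,500 by £31,250, which is 13 full-or-partial £2,500 increments; reduction = 13 × £100 = £1,300, leaving £2,850. First-Time Homebuyer Credit: £116,750 is at or below the £262,200 threshold, so the full £3,272 applies. total £2,850 + £3,272 = £6,122
Difference: |£4,822 − £6,122| = £1,300.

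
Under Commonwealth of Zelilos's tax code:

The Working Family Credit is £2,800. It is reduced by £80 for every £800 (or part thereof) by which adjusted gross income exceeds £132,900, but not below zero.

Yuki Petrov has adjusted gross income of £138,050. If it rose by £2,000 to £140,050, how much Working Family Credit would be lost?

£160

At £138,050 — income exceeds £132,900 by £5,150, which is 7 full-or-partial £800 increments; reduction = 7 × £80 = £560, leaving £2,240.
At £140,050 — income exceeds £132,900 by £7,150, which is 9 full-or-partial £800 increments; reduction = 9 × £80 = £720, leaving £2,080.
Lost: £2,240 − £2,080 = £160.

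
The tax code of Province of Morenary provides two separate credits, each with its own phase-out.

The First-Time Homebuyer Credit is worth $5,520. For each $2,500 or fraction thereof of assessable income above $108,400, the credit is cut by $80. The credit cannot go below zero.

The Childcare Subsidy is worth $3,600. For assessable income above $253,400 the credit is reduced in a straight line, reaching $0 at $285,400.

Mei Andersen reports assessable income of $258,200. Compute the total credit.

$3,780

First-Time Homebuyer Credit: income exceeds $108,400 by $149,800, which is 60 full-or-partial $2,500 increments; reduction = 60 × $80 = $4,800, leaving $720.
Childcare Subsidy: $258,200 is $4,800 into a $32,000 phase-out range, leaving 27,200/32,000 of the credit: $3,600 × 27,200/32,000 = $3,060.
Total: $720 + $3,060 = $3,780.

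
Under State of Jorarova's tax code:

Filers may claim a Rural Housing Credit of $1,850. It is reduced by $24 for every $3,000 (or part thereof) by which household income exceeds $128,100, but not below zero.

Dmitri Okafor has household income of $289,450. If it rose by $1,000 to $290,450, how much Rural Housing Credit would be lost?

At $289,450 — income exceeds $128,100 by $161,350, which is 54 full-or-partial $3,000 increments; reduction = 54 × $24 = $1,296, leaving $554.
At $290,450 — income exceeds $128,100 by $162,350, which is 55 full-or-partial $3,000 increments; reduction = 55 × $24 = $1,320, leaving $530.
Lost: $554 − $530 = $24.

$24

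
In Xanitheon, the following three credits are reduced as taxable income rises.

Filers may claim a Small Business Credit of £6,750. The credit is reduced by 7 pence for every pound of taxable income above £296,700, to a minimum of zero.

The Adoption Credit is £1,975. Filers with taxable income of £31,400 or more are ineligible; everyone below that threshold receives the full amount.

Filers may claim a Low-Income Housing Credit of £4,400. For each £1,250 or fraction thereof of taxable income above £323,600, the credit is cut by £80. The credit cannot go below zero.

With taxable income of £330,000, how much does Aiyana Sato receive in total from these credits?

£8,339

Small Business Credit: 7% of the £33,300 excess over £296,700 is £2,331; credit = £6,750 − £2,331 = £4,419.
Adoption Credit: £330,000 meets or exceeds the £31,400 cutoff, so the credit is £0.
Low-Income Housing Credit: income exceeds £323,600 by £6,400, which is 6 full-or-partial £1,250 increments; reduction = 6 × £80 = £480, leaving £3,920.
Total: £4,419 + £0 + £3,920 = £8,339.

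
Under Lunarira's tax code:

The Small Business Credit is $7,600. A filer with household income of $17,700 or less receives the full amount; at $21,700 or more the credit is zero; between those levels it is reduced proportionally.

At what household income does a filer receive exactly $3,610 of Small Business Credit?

$19,800

$3,610 is 3,610/7,600 of the full $7,600, so 3,990/7,600 of the $4,000 range has been used: income = $17,700 + $4,000 × 3,990/7,600 = $19,800.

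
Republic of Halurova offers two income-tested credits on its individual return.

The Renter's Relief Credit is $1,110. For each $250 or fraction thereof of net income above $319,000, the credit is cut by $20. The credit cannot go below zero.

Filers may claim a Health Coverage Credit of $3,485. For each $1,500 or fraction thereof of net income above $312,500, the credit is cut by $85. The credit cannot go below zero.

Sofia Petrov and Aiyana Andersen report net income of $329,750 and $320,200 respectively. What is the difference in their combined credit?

$1,270

Sofia ($329,750): Renter's Relief Credit: income exceeds $319,000 by $10,750, which is 43 full-or-partial $250 increments; reduction = 43 × $20 = $860, leaving $250. Health Coverage Credit: income exceeds $312,500 by $17,250, which is 12 full-or-partial $1,500 increments; reduction = 12 × $85 = $1,020, leaving $2,465. total $250 + $2,465 = $2,715
Aiyana ($320,200): Renter's Relief Credit: income exceeds $319,000 by $1,200, which is 5 full-or-partial $250 increments; reduction = 5 × $20 = $100, leaving $1,010. Health Coverage Credit: income exceeds $312,500 by $7,700, which is 6 full-or-partial $1,500 increments; reduction = 6 × $85 = $510, leaving $2,975. total $1,010 + $2,975 = $3,985
Difference: |$2,715 − $3,985| = $1,270.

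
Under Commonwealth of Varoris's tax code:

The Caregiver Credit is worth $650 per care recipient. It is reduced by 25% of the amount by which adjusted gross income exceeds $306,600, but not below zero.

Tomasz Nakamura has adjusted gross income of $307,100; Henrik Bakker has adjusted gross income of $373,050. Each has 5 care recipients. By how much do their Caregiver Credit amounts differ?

$3,125

Tomasz ($307,100): Caregiver Credit: base = 5 × $650 = $3,250. 25% of the $500 excess over $306,600 is $125; credit = $3,250 − $125 = $3,125.
Henrik ($373,050): Caregiver Credit: base = 5 × $650 = $3,250. 25% of the $66,450 excess over $306,600 is $16,612.50 ≥ base, so the credit is $0.
Difference: |$3,125 − $0| = $3,125.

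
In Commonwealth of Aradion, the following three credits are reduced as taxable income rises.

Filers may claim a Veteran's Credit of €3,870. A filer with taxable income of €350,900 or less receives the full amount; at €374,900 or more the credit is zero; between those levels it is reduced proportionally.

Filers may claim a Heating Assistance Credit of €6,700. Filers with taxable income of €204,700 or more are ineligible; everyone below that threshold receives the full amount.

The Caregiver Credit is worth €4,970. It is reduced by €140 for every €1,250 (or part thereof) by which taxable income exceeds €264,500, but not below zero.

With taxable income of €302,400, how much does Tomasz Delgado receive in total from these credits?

Veteran's Credit: €302,400 is at or below the €350,900 threshold, so the full €3,870 applies.
Heating Assistance Credit: €302,400 meets or exceeds the €204,700 cutoff, so the credit is €0.
Caregiver Credit: income exceeds €264,500 by €37,900, which is 31 full-or-partial €1,250 increments; reduction = 31 × €140 = €4,340, leaving €630.
Total: €3,870 + €0 + €630 = €4,500.

€4,500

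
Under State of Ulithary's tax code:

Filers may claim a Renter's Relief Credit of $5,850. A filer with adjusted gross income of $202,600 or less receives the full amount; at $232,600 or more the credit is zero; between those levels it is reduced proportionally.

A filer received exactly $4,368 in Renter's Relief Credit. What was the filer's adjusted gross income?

$4,368 is 4,368/5,850 of the full $5,850, so 1,482/5,850 of the $30,000 range has been used: income = $202,600 + $30,000 × 1,482/5,850 = $210,200.

$210,200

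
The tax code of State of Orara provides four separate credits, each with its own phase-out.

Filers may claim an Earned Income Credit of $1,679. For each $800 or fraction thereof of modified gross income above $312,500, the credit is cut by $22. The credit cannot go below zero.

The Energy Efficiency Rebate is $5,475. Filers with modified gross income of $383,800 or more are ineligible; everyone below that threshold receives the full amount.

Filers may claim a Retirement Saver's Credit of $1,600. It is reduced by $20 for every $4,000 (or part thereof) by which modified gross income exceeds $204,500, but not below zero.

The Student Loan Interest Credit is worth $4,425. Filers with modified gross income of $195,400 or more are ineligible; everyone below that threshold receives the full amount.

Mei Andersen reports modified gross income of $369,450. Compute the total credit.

$6,330

Earned Income Credit: income exceeds $312,500 by $56,950, which is 72 full-or-partial $800 increments; reduction = 72 × $22 = $1,584, leaving $95.
Energy Efficiency Rebate: $369,450 is below the $383,800 cutoff, so the full $5,475 applies.
Retirement Saver's Credit: income exceeds $204,500 by $164,950, which is 42 full-or-partial $4,000 increments; reduction = 42 × $20 = $840, leaving $760.
Student Loan Interest Credit: $369,450 meets or exceeds the $195,400 cutoff, so the credit is $0.
Total: $95 + $5,475 + $760 + $0 = $6,330.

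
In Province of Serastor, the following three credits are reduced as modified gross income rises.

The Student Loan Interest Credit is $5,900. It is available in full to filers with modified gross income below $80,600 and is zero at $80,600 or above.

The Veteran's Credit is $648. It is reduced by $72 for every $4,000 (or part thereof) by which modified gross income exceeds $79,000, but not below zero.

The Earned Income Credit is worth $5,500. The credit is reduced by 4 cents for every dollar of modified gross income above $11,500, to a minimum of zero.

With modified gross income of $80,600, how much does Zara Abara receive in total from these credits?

Student Loan Interest Credit: $80,600 meets or exceeds the $80,600 cutoff, so the credit is $0.
Veteran's Credit: income exceeds $79,000 by $1,600, which is 1 full-or-partial $4,000 increment; reduction = 1 × $72 = $72, leaving $576.
Earned Income Credit: 4% of the $69,100 excess over $11,500 is $2,764; credit = $5,500 − $2,764 = $2,736.
Total: $0 + $576 + $2,736 = $3,312.

$3,312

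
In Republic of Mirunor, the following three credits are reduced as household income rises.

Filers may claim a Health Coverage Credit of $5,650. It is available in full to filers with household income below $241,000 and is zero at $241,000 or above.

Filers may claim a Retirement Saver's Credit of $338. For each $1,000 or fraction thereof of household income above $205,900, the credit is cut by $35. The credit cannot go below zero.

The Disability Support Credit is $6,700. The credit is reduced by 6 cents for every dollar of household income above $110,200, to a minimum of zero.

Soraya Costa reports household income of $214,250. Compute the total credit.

Health Coverage Credit: $214,250 is below the $241,000 cutoff, so the full $5,650 applies.
Retirement Saver's Credit: income exceeds $205,900 by $8,350, which is 9 full-or-partial $1,000 increments; reduction = 9 × $35 = $315, leaving $23.
Disability Support Credit: 6% of the $104,050 excess over $110,200 is $6,243; credit = $6,700 − $6,243 = $457.
Total: $5,650 + $23 + $457 = $6,130.

$6,130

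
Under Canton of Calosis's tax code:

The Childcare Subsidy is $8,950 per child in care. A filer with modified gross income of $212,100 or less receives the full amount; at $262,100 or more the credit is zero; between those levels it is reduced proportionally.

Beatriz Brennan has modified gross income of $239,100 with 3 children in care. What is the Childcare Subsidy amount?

$12,351

Childcare Subsidy: base = 3 × $8,950 = $26,850. $239,100 is $27,000 into a $50,000 phase-out range, leaving 23,000/50,000 of the credit: $26,850 × 23,000/50,000 = $12,351.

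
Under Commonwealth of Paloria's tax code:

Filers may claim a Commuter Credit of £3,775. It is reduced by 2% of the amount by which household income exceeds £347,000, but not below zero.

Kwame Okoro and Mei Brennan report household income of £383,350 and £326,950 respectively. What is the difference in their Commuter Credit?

£727

Kwame (£383,350): Commuter Credit: 2% of the £36,350 excess over £347,000 is £727; credit = £3,775 − £727 = £3,048.
Mei (£326,950): Commuter Credit: £326,950 is at or below the £347,000 threshold, so the full £3,775 applies.
Difference: |£3,048 − £3,775| = £727.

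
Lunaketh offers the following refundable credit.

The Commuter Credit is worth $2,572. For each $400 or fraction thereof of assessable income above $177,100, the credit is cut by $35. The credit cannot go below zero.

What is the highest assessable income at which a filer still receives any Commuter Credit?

After 73 increments the reduction is 73 × $35 = $2,555, leaving $17; one more increment wipes it out. Increment 73 ends at excess 73 × $400 = $29,200, so the highest qualifying income is $177,100 + $29,200 = $206,300.

$206,300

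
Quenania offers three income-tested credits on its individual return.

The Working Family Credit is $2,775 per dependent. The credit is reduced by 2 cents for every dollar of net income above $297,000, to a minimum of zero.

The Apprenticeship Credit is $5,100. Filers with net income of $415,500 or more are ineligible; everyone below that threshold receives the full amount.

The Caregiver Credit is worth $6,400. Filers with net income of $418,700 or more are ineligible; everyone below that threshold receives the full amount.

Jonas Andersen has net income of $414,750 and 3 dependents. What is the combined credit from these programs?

Working Family Credit: base = 3 × $2,775 = $8,325. 2% of the $117,750 excess over $297,000 is $2,355; credit = $8,325 − $2,355 = $5,970.
Apprenticeship Credit: $414,750 is below the $415,500 cutoff, so the full $5,100 applies.
Caregiver Credit: $414,750 is below the $418,700 cutoff, so the full $6,400 applies.
Total: $5,970 + $5,100 + $6,400 = $17,470.

$17,470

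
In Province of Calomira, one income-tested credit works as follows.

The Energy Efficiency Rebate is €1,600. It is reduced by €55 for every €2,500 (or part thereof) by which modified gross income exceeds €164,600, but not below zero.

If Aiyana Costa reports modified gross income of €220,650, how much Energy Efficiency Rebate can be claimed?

€335

Energy Efficiency Rebate: income exceeds €164,600 by €56,050, which is 23 full-or-partial €2,500 increments; reduction = 23 × €55 = €1,265, leaving €335.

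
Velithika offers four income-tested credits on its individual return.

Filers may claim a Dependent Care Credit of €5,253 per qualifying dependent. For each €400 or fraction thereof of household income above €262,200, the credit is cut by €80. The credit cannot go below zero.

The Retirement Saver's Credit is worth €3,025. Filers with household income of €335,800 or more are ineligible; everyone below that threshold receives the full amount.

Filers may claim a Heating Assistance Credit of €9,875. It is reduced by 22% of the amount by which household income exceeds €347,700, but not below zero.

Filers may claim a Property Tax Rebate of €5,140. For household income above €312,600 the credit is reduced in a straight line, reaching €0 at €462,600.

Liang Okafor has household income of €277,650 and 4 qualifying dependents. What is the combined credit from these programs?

Dependent Care Credit: base = 4 × €5,253 = €21,012. income exceeds €262,200 by €15,450, which is 39 full-or-partial €400 increments; reduction = 39 × €80 = €3,120, leaving €17,892.
Retirement Saver's Credit: €277,650 is below the €335,800 cutoff, so the full €3,025 applies.
Heating Assistance Credit: €277,650 is at or below the €347,700 threshold, so the full €9,875 applies.
Property Tax Rebate: €277,650 is at or below the €312,600 threshold, so the full €5,140 applies.
Total: €17,892 + €3,025 + €9,875 + €5,140 = €35,932.

€35,932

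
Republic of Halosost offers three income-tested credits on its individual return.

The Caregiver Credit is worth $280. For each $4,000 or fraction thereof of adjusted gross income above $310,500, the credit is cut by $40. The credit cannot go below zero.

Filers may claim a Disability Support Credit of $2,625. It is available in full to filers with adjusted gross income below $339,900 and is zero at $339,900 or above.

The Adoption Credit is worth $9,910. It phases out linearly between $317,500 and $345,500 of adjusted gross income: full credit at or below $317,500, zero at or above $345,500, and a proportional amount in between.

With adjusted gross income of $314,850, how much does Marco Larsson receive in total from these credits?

Caregiver Credit: income exceeds $310,500 by $4,350, which is 2 full-or-partial $4,000 increments; reduction = 2 × $40 = $80, leaving $200.
Disability Support Credit: $314,850 is below the $339,900 cutoff, so the full $2,625 applies.
Adoption Credit: $314,850 is at or below the $317,500 threshold, so the full $9,910 applies.
Total: $200 + $2,625 + $9,910 = $12,735.

$12,735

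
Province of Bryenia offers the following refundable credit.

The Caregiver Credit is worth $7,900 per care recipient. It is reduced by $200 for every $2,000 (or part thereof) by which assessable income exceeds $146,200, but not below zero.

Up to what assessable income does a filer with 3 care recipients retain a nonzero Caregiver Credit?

Full credit = 3 × $7,900 = $23,700.
After 118 increments the reduction is 118 × $200 = $23,600, leaving $100; one more increment wipes it out. Increment 118 ends at excess 118 × $2,000 = $236,000, so the highest qualifying income is $146,200 + $236,000 = $382,200.

$382,200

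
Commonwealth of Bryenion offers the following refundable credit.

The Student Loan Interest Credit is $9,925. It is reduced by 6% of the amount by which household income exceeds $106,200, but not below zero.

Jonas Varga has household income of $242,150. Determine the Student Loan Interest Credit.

$1,768

Student Loan Interest Credit: 6% of the $135,950 excess over $106,200 is $8,157; credit = $9,925 − $8,157 = $1,768.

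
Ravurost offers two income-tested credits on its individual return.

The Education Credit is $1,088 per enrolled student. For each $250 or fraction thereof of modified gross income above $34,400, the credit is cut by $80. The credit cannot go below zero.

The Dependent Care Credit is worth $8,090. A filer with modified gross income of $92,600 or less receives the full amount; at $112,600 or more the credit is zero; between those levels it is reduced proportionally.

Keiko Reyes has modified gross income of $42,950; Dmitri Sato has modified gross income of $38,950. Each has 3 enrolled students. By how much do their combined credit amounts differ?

Keiko ($42,950): Education Credit: base = 3 × $1,088 = $3,264. income exceeds $34,400 by $8,550, which is 35 full-or-partial $250 increments; reduction = 35 × $80 = $2,800, leaving $464. Dependent Care Credit: $42,950 is at or below the $92,600 threshold, so the full $8,090 applies. total $464 + $8,090 = $8,554
Dmitri ($38,950): Education Credit: base = 3 × $1,088 = $3,264. income exceeds $34,400 by $4,550, which is 19 full-or-partial $250 increments; reduction = 19 × $80 = $1,520, leaving $1,744. Dependent Care Credit: $38,950 is at or below the $92,600 threshold, so the full $8,090 applies. total $1,744 + $8,090 = $9,834
Difference: |$8,554 − $9,834| = $1,280.

$1,280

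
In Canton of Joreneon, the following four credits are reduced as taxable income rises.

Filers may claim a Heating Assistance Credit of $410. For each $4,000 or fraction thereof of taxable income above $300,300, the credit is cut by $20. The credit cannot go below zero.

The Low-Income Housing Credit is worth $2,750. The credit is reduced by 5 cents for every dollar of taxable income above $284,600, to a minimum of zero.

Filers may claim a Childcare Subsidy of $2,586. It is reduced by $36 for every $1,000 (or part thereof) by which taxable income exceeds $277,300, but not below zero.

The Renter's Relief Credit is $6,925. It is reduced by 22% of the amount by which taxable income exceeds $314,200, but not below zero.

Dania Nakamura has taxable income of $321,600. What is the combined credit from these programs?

Heating Assistance Credit: income exceeds $300,300 by $21,300, which is 6 full-or-partial $4,000 increments; reduction = 6 × $20 = $120, leaving $290.
Low-Income Housing Credit: 5% of the $37,000 excess over $284,600 is $1,850; credit = $2,750 − $1,850 = $900.
Childcare Subsidy: income exceeds $277,300 by $44,300, which is 45 full-or-partial $1,000 increments; reduction = 45 × $36 = $1,620, leaving $966.
Renter's Relief Credit: 22% of the $7,400 excess over $314,200 is $1,628; credit = $6,925 − $1,628 = $5,297.
Total: $290 + $900 + $966 + $5,297 = $7,453.

$7,453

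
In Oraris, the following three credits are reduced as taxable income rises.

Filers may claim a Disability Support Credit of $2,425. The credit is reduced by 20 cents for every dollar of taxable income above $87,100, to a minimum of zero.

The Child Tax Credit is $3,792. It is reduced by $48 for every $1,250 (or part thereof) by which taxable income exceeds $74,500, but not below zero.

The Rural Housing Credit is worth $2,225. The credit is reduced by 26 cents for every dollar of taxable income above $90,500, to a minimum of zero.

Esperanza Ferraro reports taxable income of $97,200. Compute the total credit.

$3,768

Disability Support Credit: 20% of the $10,100 excess over $87,100 is $2,020; credit = $2,425 − $2,020 = $405.
Child Tax Credit: income exceeds $74,500 by $22,700, which is 19 full-or-partial $1,250 increments; reduction = 19 × $48 = $912, leaving $2,880.
Rural Housing Credit: 26% of the $6,700 excess over $90,500 is $1,742; credit = $2,225 − $1,742 = $483.
Total: $405 + $2,880 + $483 = $3,768.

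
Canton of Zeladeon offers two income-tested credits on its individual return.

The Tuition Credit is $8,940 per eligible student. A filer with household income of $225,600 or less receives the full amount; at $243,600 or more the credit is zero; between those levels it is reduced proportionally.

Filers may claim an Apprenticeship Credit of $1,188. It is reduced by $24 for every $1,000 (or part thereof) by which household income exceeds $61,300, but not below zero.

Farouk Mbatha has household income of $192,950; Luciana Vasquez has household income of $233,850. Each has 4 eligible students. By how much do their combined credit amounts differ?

$16,390

Farouk ($192,950): Tuition Credit: base = 4 × $8,940 = $35,760. $192,950 is at or below the $225,600 threshold, so the full $35,760 applies. Apprenticeship Credit: income exceeds $61,300 by $131,650 → 132 increments × $24 = $3,168 ≥ base, so the credit is $0. total $35,760 + $0 = $35,760
Luciana ($233,850): Tuition Credit: base = 4 × $8,940 = $35,760. $233,850 is $8,250 into a $18,000 phase-out range, leaving 9,750/18,000 of the credit: $35,760 × 9,750/18,000 = $19,370. Apprenticeship Credit: income exceeds $61,300 by $172,550 → 173 increments × $24 = $4,152 ≥ base, so the credit is $0. total $19,370 + $0 = $19,370
Difference: |$35,760 − $19,370| = $16,390.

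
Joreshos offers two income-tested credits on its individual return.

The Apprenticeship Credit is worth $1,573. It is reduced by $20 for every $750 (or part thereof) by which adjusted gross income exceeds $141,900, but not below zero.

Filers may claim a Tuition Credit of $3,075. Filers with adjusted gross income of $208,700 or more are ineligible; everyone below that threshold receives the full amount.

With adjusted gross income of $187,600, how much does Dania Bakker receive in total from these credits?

Apprenticeship Credit: income exceeds $141,900 by $45,700, which is 61 full-or-partial $750 increments; reduction = 61 × $20 = $1,220, leaving $353.
Tuition Credit: $187,600 is below the $208,700 cutoff, so the full $3,075 applies.
Total: $353 + $3,075 = $3,428.

$3,428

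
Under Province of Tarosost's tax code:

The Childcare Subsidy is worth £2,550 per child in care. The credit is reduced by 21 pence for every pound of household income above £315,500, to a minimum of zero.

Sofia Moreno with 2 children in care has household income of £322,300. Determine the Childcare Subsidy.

£3,672

Childcare Subsidy: base = 2 × £2,550 = £5,100. 21% of the £6,800 excess over £315,500 is £1,428; credit = £5,100 − £1,428 = £3,672.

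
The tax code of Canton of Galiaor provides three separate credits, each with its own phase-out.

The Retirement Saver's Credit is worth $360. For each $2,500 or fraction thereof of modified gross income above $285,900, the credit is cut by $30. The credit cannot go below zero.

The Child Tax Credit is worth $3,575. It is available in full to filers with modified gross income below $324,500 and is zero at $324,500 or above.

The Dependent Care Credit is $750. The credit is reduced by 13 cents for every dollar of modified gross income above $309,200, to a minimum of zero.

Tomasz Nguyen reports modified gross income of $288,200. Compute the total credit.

Retirement Saver's Credit: income exceeds $285,900 by $2,300, which is 1 full-or-partial $2,500 increment; reduction = 1 × $30 = $30, leaving $330.
Child Tax Credit: $288,200 is below the $324,500 cutoff, so the full $3,575 applies.
Dependent Care Credit: $288,200 is at or below the $309,200 threshold, so the full $750 applies.
Total: $330 + $3,575 + $750 = $4,655.

$4,655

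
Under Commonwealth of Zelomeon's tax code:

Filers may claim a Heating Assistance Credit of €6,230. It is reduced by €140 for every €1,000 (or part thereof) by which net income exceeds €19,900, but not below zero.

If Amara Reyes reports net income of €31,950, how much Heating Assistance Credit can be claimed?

Heating Assistance Credit: income exceeds €19,900 by €12,050, which is 13 full-or-partial €1,000 increments; reduction = 13 × €140 = €1,820, leaving €4,410.

€4,410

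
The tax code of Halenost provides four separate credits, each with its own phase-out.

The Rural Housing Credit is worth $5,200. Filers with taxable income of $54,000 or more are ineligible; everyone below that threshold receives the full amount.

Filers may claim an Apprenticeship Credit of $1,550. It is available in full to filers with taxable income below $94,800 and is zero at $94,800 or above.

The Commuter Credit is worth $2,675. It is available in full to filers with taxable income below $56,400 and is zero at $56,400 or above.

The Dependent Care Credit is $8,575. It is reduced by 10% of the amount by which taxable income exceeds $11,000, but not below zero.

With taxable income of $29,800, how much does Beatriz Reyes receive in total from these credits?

$16,120

Rural Housing Credit: $29,800 is below the $54,000 cutoff, so the full $5,200 applies.
Apprenticeship Credit: $29,800 is below the $94,800 cutoff, so the full $1,550 applies.
Commuter Credit: $29,800 is below the $56,400 cutoff, so the full $2,675 applies.
Dependent Care Credit: 10% of the $18,800 excess over $11,000 is $1,880; credit = $8,575 − $1,880 = $6,695.
Total: $5,200 + $1,550 + $2,675 + $6,695 = $16,120.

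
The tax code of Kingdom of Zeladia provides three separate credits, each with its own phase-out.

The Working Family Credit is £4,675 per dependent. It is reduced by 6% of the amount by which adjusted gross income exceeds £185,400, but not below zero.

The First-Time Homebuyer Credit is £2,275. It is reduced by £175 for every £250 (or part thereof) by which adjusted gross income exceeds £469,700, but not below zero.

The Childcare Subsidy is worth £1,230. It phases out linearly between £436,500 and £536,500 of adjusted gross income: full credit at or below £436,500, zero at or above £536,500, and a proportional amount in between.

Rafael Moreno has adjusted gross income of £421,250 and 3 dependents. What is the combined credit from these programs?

£3,505

Working Family Credit: base = 3 × £4,675 = £14,025. 6% of the £235,850 excess over £185,400 is £14,151 ≥ base, so the credit is £0.
First-Time Homebuyer Credit: £421,250 is at or below the £469,700 threshold, so the full £2,275 applies.
Childcare Subsidy: £421,250 is at or below the £436,500 threshold, so the full £1,230 applies.
Total: £0 + £2,275 + £1,230 = £3,505.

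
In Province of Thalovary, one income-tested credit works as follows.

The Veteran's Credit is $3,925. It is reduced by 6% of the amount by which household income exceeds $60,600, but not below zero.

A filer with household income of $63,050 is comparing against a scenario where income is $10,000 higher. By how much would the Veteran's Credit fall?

At $63,050 — 6% of the $2,450 excess over $60,600 is $147; credit = $3,925 − $147 = $3,778.
At $73,050 — 6% of the $12,450 excess over $60,600 is $747; credit = $3,925 − $747 = $3,178.
Lost: $3,778 − $3,178 = $600.

$600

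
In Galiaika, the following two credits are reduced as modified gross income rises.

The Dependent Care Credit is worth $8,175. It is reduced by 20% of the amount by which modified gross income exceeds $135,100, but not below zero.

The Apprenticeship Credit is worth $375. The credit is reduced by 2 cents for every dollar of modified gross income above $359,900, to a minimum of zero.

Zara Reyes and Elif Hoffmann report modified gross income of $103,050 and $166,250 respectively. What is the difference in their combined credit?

Zara ($103,050): Dependent Care Credit: $103,050 is at or below the $135,100 threshold, so the full $8,175 applies. Apprenticeship Credit: $103,050 is at or below the $359,900 threshold, so the full $375 applies. total $8,175 + $375 = $8,550
Elif ($166,250): Dependent Care Credit: 20% of the $31,150 excess over $135,100 is $6,230; credit = $8,175 − $6,230 = $1,945. Apprenticeship Credit: $166,250 is at or below the $359,900 threshold, so the full $375 applies. total $1,945 + $375 = $2,320
Difference: |$8,550 − $2,320| = $6,230.

$6,230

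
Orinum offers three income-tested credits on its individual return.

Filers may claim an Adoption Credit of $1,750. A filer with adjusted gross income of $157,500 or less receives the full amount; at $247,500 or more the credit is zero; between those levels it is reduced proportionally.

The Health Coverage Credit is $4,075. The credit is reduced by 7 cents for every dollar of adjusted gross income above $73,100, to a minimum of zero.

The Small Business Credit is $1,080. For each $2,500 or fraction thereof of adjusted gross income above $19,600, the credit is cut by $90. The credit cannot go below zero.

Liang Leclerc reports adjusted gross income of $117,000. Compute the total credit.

$2,752

Adoption Credit: $117,000 is at or below the $157,500 threshold, so the full $1,750 applies.
Health Coverage Credit: 7% of the $43,900 excess over $73,100 is $3,073; credit = $4,075 − $3,073 = $1,002.
Small Business Credit: income exceeds $19,600 by $97,400 → 39 increments × $90 = $3,510 ≥ base, so the credit is $0.
Total: $1,750 + $1,002 + $0 = $2,752.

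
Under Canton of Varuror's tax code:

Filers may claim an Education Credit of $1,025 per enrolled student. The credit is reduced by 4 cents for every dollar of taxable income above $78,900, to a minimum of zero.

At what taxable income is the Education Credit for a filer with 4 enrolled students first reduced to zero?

$181,400

Full credit = 4 × $1,025 = $4,100.
The credit falls by 4% of each dollar above $78,900, so it reaches zero when the excess is $4,100 / 4% = $102,500: income = $78,900 + $102,500 = $181,400.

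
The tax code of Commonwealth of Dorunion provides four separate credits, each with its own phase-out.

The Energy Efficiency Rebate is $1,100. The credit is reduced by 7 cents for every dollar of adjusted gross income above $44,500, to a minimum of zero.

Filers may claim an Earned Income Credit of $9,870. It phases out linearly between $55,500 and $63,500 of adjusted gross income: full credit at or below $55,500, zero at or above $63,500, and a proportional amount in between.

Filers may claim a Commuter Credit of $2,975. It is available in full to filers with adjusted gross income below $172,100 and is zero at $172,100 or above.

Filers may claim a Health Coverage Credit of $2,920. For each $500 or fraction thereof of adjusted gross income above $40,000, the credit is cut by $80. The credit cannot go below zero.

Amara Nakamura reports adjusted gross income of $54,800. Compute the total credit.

$13,744

Energy Efficiency Rebate: 7% of the $10,300 excess over $44,500 is $721; credit = $1,100 − $721 = $379.
Earned Income Credit: $54,800 is at or below the $55,500 threshold, so the full $9,870 applies.
Commuter Credit: $54,800 is below the $172,100 cutoff, so the full $2,975 applies.
Health Coverage Credit: income exceeds $40,000 by $14,800, which is 30 full-or-partial $500 increments; reduction = 30 × $80 = $2,400, leaving $520.
Total: $379 + $9,870 + $2,975 + $520 = $13,744.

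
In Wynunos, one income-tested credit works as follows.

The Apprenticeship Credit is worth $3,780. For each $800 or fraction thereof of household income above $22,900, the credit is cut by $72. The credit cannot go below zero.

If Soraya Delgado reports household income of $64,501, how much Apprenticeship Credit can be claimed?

$0

Apprenticeship Credit: income exceeds $22,900 by $41,601 → 53 increments × $72 = $3,816 ≥ base, so the credit is $0.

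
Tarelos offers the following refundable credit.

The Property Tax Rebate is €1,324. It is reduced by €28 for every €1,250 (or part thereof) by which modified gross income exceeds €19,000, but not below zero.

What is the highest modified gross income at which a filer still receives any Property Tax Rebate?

After 47 increments the reduction is 47 × €28 = €1,316, leaving €8; one more increment wipes it out. Increment 47 ends at excess 47 × €1,250 = €58,750, so the highest qualifying income is €19,000 + €58,750 = €77,750.

€77,750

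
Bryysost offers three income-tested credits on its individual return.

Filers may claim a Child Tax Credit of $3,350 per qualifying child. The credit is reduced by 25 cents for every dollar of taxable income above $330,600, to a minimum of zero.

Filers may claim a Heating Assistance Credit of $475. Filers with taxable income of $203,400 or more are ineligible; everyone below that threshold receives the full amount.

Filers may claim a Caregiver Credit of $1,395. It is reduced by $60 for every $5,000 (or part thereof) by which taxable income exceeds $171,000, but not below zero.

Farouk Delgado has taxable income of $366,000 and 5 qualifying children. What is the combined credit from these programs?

$7,900

Child Tax Credit: base = 5 × $3,350 = $16,750. 25% of the $35,400 excess over $330,600 is $8,850; credit = $16,750 − $8,850 = $7,900.
Heating Assistance Credit: $366,000 meets or exceeds the $203,400 cutoff, so the credit is $0.
Caregiver Credit: income exceeds $171,000 by $195,000 → 39 increments × $60 = $2,340 ≥ base, so the credit is $0.
Total: $7,900 + $0 + $0 = $7,900.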